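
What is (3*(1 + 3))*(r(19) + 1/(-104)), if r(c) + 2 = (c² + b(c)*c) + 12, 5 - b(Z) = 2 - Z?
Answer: 246165/26 ≈ 9467.9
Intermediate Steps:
b(Z) = 3 + Z (b(Z) = 5 - (2 - Z) = 5 + (-2 + Z) = 3 + Z)
r(c) = 10 + c² + c*(3 + c) (r(c) = -2 + ((c² + (3 + c)*c) + 12) = -2 + ((c² + c*(3 + c)) + 12) = -2 + (12 + c² + c*(3 + c)) = 10 + c² + c*(3 + c))
(3*(1 + 3))*(r(19) + 1/(-104)) = (3*(1 + 3))*((10 + 19² + 19*(3 + 19)) + 1/(-104)) = (3*4)*((10 + 361 + 19*22) - 1/104) = 12*((10 + 361 + 418) - 1/104) = 12*(789 - 1/104) = 12*(82055/104) = 246165/26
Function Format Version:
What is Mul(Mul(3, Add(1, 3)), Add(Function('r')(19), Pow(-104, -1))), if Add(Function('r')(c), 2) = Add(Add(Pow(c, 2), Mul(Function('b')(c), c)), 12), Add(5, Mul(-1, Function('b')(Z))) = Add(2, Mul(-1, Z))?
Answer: Rational(246165, 26) ≈ 9467.9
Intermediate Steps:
Function('b')(Z) = Add(3, Z) (Function('b')(Z) = Add(5, Mul(-1, Add(2, Mul(-1, Z)))) = Add(5, Add(-2, Z)) = Add(3, Z))
Function('r')(c) = Add(10, Pow(c, 2), Mul(c, Add(3, c))) (Function('r')(c) = Add(-2, Add(Add(Pow(c, 2), Mul(Add(3, c), c)), 12)) = Add(-2, Add(Add(Pow(c, 2), Mul(c, Add(3, c))), 12)) = Add(-2, Add(12, Pow(c, 2), Mul(c, Add(3, c)))) = Add(10, Pow(c, 2), Mul(c, Add(3, c))))
Mul(Mul(3, Add(1, 3)), Add(Function('r')(19), Pow(-104, -1))) = Mul(Mul(3, Add(1, 3)), Add(Add(10, Pow(19, 2), Mul(19, Add(3, 19))), Pow(-104, -1))) = Mul(Mul(3, 4), Add(Add(10, 361, Mul(19, 22)), Rational(-1, 104))) = Mul(12, Add(Add(10, 361, 418), Rational(-1, 104))) = Mul(12, Add(789, Rational(-1, 104))) = Mul(12, Rational(82055, 104)) = Rational(246165, 26)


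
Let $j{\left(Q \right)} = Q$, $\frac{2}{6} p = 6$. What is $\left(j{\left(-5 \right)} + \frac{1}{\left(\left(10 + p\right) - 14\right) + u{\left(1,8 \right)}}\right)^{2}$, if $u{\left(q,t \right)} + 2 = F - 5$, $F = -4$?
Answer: $\frac{196}{9} \approx 21.778$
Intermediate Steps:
$p = 18$ ($p = 3 \cdot 6 = 18$)
$u{\left(q,t \right)} = -11$ ($u{\left(q,t \right)} = -2 - 9 = -11$)
$\left(j{\left(-5 \right)} + \frac{1}{\left(\left(10 + p\right) - 14\right) + u{\left(1,8 \right)}}\right)^{2} = \left(-5 + \frac{1}{\left(\left(10 + 18\right) - 14\right) - 11}\right)^{2} = \left(-5 + \frac{1}{\left(28 - 14\right) - 11}\right)^{2} = \left(-5 + \frac{1}{14 - 11}\right)^{2} = \left(-5 + \frac{1}{3}\right)^{2} = \left(- \frac{14}{3}\right)^{2} = \frac{196}{9}$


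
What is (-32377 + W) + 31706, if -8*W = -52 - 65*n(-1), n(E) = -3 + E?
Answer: -697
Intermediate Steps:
W = -26 (W = -(-52 - 65*(-3 - 1))/8 = -(-52 - 65*(-4))/8 = -(-52 + 260)/8 = -⅛*208 = -26)
(-32377 + W) + 31706 = (-32377 - 26) + 31706 = -32403 + 31706 = -697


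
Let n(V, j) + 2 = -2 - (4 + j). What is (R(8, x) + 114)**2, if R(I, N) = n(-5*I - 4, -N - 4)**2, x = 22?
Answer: 191844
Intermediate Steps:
n(V, j) = -8 - j (n(V, j) = -2 + (-2 - (4 + j)) = -2 + (-2 + (-4 - j)) = -2 + (-6 - j) = -8 - j)
R(I, N) = (-4 + N)**2 (R(I, N) = (-8 - (-N - 4))**2 = (-8 - (-4 - N))**2 = (-8 + (4 + N))**2 = (-4 + N)**2)
(R(8, x) + 114)**2 = ((-4 + 22)**2 + 114)**2 = (18**2 + 114)**2 = (324 + 114)**2 = 438**2 = 191844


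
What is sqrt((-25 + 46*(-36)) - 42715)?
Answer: 2*I*sqrt(11099) ≈ 210.7*I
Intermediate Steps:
sqrt((-25 + 46*(-36)) - 42715) = sqrt((-25 - 1656) - 42715) = sqrt(-1681 - 42715) = sqrt(-44396) = 2*I*sqrt(11099)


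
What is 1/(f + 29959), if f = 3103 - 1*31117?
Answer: 1/1945 ≈ 0.00051414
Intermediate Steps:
f = -28014 (f = 3103 - 31117 = -28014)
1/(f + 29959) = 1/(-28014 + 29959) = 1/1945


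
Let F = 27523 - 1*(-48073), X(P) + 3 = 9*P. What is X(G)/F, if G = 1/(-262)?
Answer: -795/19806152 ≈ -4.0139e-5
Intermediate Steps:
G = -1/262 (G = 1*(-1/262) = -1/262 ≈ -0.0038168)
X(P) = -3 + 9*P
F = 75596 (F = 27523 + 48073 = 75596)
X(G)/F = (-3 + 9*(-1/262))/75596 = (-3 - 9/262)*(1/75596) = -795/262*1/75596 = -795/19806152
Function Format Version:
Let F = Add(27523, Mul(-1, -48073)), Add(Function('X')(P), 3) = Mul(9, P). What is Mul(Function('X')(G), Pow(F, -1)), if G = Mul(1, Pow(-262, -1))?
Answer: Rational(-795, 19806152) ≈ -4.0139e-5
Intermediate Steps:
G = Rational(-1, 262) (G = Mul(1, Rational(-1, 262)) = Rational(-1, 262) ≈ -0.0038168)
Function('X')(P) = Add(-3, Mul(9, P))
F = 75596 (F = Add(27523, 48073) = 75596)
Mul(Function('X')(G), Pow(F, -1)) = Mul(Add(-3, Mul(9, Rational(-1, 262))), Pow(75596, -1)) = Mul(Add(-3, Rational(-9, 262)), Rational(1, 75596)) = Mul(Rational(-795, 262), Rational(1, 75596)) = Rational(-795, 19806152)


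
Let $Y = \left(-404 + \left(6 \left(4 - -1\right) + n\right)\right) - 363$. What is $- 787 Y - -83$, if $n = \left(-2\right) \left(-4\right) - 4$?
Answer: $576954$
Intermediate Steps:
$n = 4$ ($n = 8 - 4 = 4$)
$Y = -733$ ($Y = \left(-404 + \left(6 \left(4 - -1\right) + 4\right)\right) - 363 = \left(-404 + \left(6 \left(4 + 1\right) + 4\right)\right) - 363 = \left(-404 + \left(6 \cdot 5 + 4\right)\right) - 363 = \left(-404 + \left(30 + 4\right)\right) - 363 = \left(-404 + 34\right) - 363 = -370 - 363 = -733$)
$- 787 Y - -83 = \left(-787\right) \left(-733\right) - -83 = 576871 + \left(90 - 7\right) = 576871 + 83 = 576954$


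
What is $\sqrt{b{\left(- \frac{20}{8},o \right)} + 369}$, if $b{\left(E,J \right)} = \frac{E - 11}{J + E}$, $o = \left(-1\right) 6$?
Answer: $\frac{30 \sqrt{119}}{17} \approx 19.251$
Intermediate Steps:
$o = -6$
$b{\left(E,J \right)} = \frac{-11 + E}{E + J}$
$\sqrt{b{\left(- \frac{20}{8},o \right)} + 369} = \sqrt{\frac{-11 - \frac{20}{8}}{- \frac{20}{8} - 6} + 369} = \sqrt{\frac{-11 - \frac{5}{2}}{\left(-20\right) \frac{1}{8} - 6} + 369} = \sqrt{\frac{-11 - \frac{5}{2}}{- \frac{5}{2} - 6} + 369} = \sqrt{\frac{1}{- \frac{17}{2}} \left(- \frac{27}{2}\right) + 369} = \sqrt{\left(- \frac{2}{17}\right) \left(- \frac{27}{2}\right) + 369} = \sqrt{\frac{27}{17} + 369} = \sqrt{\frac{6300}{17}} = \frac{30 \sqrt{119}}{17}$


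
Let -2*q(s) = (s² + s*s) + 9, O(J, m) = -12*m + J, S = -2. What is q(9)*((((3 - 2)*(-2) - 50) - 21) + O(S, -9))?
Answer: -5643/2 ≈ -2821.5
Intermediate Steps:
O(J, m) = J - 12*m
q(s) = -9/2 - s² (q(s) = -((s² + s*s) + 9)/2 = -((s² + s²) + 9)/2 = -(2*s² + 9)/2 = -(9 + 2*s²)/2 = -9/2 - s²)
q(9)*((((3 - 2)*(-2) - 50) - 21) + O(S, -9)) = (-9/2 - 1*9²)*((((3 - 2)*(-2) - 50) - 21) + (-2 - 12*(-9))) = (-9/2 - 1*81)*(((1*(-2) - 50) - 21) + (-2 + 108)) = (-9/2 - 81)*(((-2 - 50) - 21) + 106) = -171*((-52 - 21) + 106)/2 = -171*(-73 + 106)/2 = -171/2*33 = -5643/2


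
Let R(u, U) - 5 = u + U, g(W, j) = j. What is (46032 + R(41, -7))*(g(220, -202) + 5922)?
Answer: 263526120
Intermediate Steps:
R(u, U) = 5 + U + u (R(u, U) = 5 + (u + U) = 5 + (U + u) = 5 + U + u)
(46032 + R(41, -7))*(g(220, -202) + 5922) = (46032 + (5 - 7 + 41))*(-202 + 5922) = (46032 + 39)*5720 = 46071*5720 = 263526120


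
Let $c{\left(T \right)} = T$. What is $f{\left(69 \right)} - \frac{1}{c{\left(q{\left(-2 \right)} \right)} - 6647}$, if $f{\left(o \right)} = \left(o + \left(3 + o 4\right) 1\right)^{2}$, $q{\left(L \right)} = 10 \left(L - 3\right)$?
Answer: $\frac{811033489}{6697} \approx 1.211 \cdot 10^{5}$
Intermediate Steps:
$q{\left(L \right)} = -30 + 10 L$ ($q{\left(L \right)} = 10 \left(-3 + L\right) = -30 + 10 L$)
$f{\left(o \right)} = \left(3 + 5 o\right)^{2}$ ($f{\left(o \right)} = \left(o + \left(3 + 4 o\right) 1\right)^{2} = \left(o + \left(3 + 4 o\right)\right)^{2} = \left(3 + 5 o\right)^{2}$)
$f{\left(69 \right)} - \frac{1}{c{\left(q{\left(-2 \right)} \right)} - 6647} = \left(3 + 5 \cdot 69\right)^{2} - \frac{1}{\left(-30 + 10 \left(-2\right)\right) - 6647} = \left(3 + 345\right)^{2} - \frac{1}{\left(-30 - 20\right) - 6647} = 348^{2} - \frac{1}{-50 - 6647} = 121104 - \frac{1}{-6697} = 121104 - - \frac{1}{6697} = 121104 + \frac{1}{6697} = \frac{811033489}{6697}$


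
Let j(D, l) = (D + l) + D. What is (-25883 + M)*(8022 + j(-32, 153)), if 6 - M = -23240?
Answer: -21388707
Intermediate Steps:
j(D, l) = l + 2*D
M = 23246 (M = 6 - 1*(-23240) = 6 + 23240 = 23246)
(-25883 + M)*(8022 + j(-32, 153)) = (-25883 + 23246)*(8022 + (153 + 2*(-32))) = -2637*(8022 + (153 - 64)) = -2637*(8022 + 89) = -2637*8111 = -21388707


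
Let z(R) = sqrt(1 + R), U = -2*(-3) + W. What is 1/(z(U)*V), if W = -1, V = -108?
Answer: -sqrt(6)/648 ≈ -0.0037801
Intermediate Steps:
U = 5 (U = -2*(-3) - 1 = 6 - 1 = 5)
1/(z(U)*V) = 1/(sqrt(1 + 5)*(-108)) = 1/(sqrt(6)*(-108)) = 1/(-108*sqrt(6)) = -sqrt(6)/648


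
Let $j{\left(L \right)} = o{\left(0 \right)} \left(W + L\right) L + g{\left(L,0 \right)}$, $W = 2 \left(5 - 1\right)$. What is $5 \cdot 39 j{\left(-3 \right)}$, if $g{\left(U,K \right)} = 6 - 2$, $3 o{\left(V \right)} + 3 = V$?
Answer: $3705$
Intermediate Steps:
$W = 8$ ($W = 2 \cdot 4 = 8$)
$o{\left(V \right)} = -1 + \frac{V}{3}$
$g{\left(U,K \right)} = 4$
$j{\left(L \right)} = 4 + L \left(-8 - L\right)$ ($j{\left(L \right)} = \left(-1 + \frac{1}{3} \cdot 0\right) \left(8 + L\right) L + 4 = \left(-1 + 0\right) \left(8 + L\right) L + 4 = - (8 + L) L + 4 = \left(-8 - L\right) L + 4 = L \left(-8 - L\right) + 4 = 4 + L \left(-8 - L\right)$)
$5 \cdot 39 j{\left(-3 \right)} = 5 \cdot 39 \left(4 - \left(-3\right)^{2} - -24\right) = 195 \left(4 - 9 + 24\right) = 195 \cdot 19 = 3705$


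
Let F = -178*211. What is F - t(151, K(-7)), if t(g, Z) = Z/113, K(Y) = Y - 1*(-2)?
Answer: -4244049/113 ≈ -37558.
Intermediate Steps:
K(Y) = 2 + Y (K(Y) = Y + 2 = 2 + Y)
F = -37558
t(g, Z) = Z/113 (t(g, Z) = Z*(1/113) = Z/113)
F - t(151, K(-7)) = -37558 - (2 - 7)/113 = -37558 - (-5)/113 = -37558 - 1*(-5/113) = -37558 + 5/113 = -4244049/113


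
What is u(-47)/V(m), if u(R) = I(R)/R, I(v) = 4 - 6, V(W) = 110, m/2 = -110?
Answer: 1/2585 ≈ 0.00038685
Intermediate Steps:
m = -220 (m = 2*(-110) = -220)
I(v) = -2
u(R) = -2/R
u(-47)/V(m) = -2/(-47)/110 = -2*(-1/47)*(1/110) = (2/47)*(1/110) = 1/2585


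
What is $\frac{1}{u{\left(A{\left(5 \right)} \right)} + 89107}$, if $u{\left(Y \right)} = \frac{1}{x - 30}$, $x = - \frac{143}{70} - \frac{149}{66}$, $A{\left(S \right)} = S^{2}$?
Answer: $\frac{39617}{3530150864} \approx 1.1222 \cdot 10^{-5}$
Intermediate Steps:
$x = - \frac{4967}{1155}$ ($x = \left(-143\right) \frac{1}{70} - \frac{149}{66} = - \frac{143}{70} - \frac{149}{66} = - \frac{4967}{1155} \approx -4.3004$)
$u{\left(Y \right)} = - \frac{1155}{39617}$ ($u{\left(Y \right)} = \frac{1}{- \frac{4967}{1155} - 30} = \frac{1}{- \frac{39617}{1155}} = - \frac{1155}{39617}$)
$\frac{1}{u{\left(A{\left(5 \right)} \right)} + 89107} = \frac{1}{- \frac{1155}{39617} + 89107} = \frac{1}{\frac{3530150864}{39617}} = \frac{39617}{3530150864}$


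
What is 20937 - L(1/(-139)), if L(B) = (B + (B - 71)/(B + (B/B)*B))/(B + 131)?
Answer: 95133733/4552 ≈ 20899.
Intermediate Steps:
L(B) = (B + (-71 + B)/(2*B))/(131 + B) (L(B) = (B + (-71 + B)/(B + 1*B))/(131 + B) = (B + (-71 + B)/(B + B))/(131 + B) = (B + (-71 + B)/((2*B)))/(131 + B) = (B + (-71 + B)*(1/(2*B)))/(131 + B) = (B + (-71 + B)/(2*B))/(131 + B))
20937 - L(1/(-139)) = 20937 - (-71 + 1/(-139) + 2*(1/(-139))**2)/(2*(1/(-139))*(131 + 1/(-139))) = 20937 - (-71 - 1/139 + 2*(-1/139)**2)/(2*(-1/139)*(131 - 1/139)) = 20937 - (-139)*(-71 - 1/139 + 2*(1/19321))/(2*18208/139) = 20937 - (-139)*139*(-71 - 1/139 + 2/19321)/(2*18208) = 20937 - (-139)*139*(-1371928)/(2*18208*19321) = 20937 - 1*171491/4552 = 20937 - 171491/4552 = 95133733/4552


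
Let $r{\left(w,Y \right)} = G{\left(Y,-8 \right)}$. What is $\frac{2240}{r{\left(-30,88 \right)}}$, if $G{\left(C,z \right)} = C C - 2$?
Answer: $\frac{160}{553} \approx 0.28933$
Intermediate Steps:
$G{\left(C,z \right)} = -2 + C^{2}$ ($G{\left(C,z \right)} = C^{2} - 2 = -2 + C^{2}$)
$r{\left(w,Y \right)} = -2 + Y^{2}$
$\frac{2240}{r{\left(-30,88 \right)}} = \frac{2240}{-2 + 88^{2}} = \frac{2240}{-2 + 7744} = \frac{2240}{7742} = 2240 \cdot \frac{1}{7742} = \frac{160}{553}$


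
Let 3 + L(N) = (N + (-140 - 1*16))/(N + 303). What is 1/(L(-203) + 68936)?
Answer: 100/6892941 ≈ 1.4508e-5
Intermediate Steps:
L(N) = -3 + (-156 + N)/(303 + N) (L(N) = -3 + (N + (-140 - 1*16))/(N + 303) = -3 + (N + (-140 - 16))/(303 + N) = -3 + (N - 156)/(303 + N) = -3 + (-156 + N)/(303 + N))
1/(L(-203) + 68936) = 1/((-1065 - 2*(-203))/(303 - 203) + 68936) = 1/((-1065 + 406)/100 + 68936) = 1/((1/100)*(-659) + 68936) = 1/(-659/100 + 68936) = 1/(6892941/100) = 100/6892941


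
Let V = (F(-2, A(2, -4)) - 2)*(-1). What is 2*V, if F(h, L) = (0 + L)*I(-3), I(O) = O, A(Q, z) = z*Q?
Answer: -44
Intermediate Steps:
A(Q, z) = Q*z
F(h, L) = -3*L (F(h, L) = (0 + L)*(-3) = L*(-3) = -3*L)
V = -22 (V = (-6*(-4) - 2)*(-1) = (-3*(-8) - 2)*(-1) = (24 - 2)*(-1) = 22*(-1) = -22)
2*V = 2*(-22) = -44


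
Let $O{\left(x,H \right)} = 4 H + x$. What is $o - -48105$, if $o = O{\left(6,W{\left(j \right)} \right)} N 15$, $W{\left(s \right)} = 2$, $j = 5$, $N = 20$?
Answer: $52305$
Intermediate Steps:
$O{\left(x,H \right)} = x + 4 H$
$o = 4200$ ($o = \left(6 + 4 \cdot 2\right) 20 \cdot 15 = \left(6 + 8\right) 20 \cdot 15 = 14 \cdot 20 \cdot 15 = 280 \cdot 15 = 4200$)
$o - -48105 = 4200 - -48105 = 4200 + 48105 = 52305$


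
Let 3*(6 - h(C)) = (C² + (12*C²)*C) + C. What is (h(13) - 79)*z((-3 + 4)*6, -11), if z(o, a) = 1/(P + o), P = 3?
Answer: -26765/27 ≈ -991.30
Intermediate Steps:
z(o, a) = 1/(3 + o)
h(C) = 6 - 4*C³ - C/3 - C²/3 (h(C) = 6 - ((C² + (12*C²)*C) + C)/3 = 6 - ((C² + 12*C³) + C)/3 = 6 - (C + C² + 12*C³)/3 = 6 + (-4*C³ - C/3 - C²/3) = 6 - 4*C³ - C/3 - C²/3)
(h(13) - 79)*z((-3 + 4)*6, -11) = ((6 - 4*13³ - ⅓*13 - ⅓*13²) - 79)/(3 + (-3 + 4)*6) = ((6 - 4*2197 - 13/3 - ⅓*169) - 79)/(3 + 1*6) = ((6 - 8788 - 13/3 - 169/3) - 79)/(3 + 6) = (-26528/3 - 79)/9 = -26765/3*⅑ = -26765/27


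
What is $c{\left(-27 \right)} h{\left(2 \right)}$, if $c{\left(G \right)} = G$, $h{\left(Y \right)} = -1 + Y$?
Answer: $-27$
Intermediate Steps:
$c{\left(-27 \right)} h{\left(2 \right)} = - 27 \left(-1 + 2\right) = \left(-27\right) 1 = -27$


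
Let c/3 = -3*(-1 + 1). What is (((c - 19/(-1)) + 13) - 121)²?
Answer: 7921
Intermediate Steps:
c = 0 (c = 3*(-3*(-1 + 1)) = 3*(-3*0) = 3*0 = 0)
(((c - 19/(-1)) + 13) - 121)² = (((0 - 19/(-1)) + 13) - 121)² = (((0 - 19*(-1)) + 13) - 121)² = (((0 + 19) + 13) - 121)² = ((19 + 13) - 121)² = (32 - 121)² = (-89)² = 7921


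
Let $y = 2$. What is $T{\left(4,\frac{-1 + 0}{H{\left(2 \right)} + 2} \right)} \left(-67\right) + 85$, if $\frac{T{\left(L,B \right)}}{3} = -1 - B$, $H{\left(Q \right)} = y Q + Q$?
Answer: $\frac{2087}{8} \approx 260.88$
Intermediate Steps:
$H{\left(Q \right)} = 3 Q$ ($H{\left(Q \right)} = 2 Q + Q = 3 Q$)
$T{\left(L,B \right)} = -3 - 3 B$ ($T{\left(L,B \right)} = 3 \left(-1 - B\right) = -3 - 3 B$)
$T{\left(4,\frac{-1 + 0}{H{\left(2 \right)} + 2} \right)} \left(-67\right) + 85 = \left(-3 - 3 \frac{-1 + 0}{3 \cdot 2 + 2}\right) \left(-67\right) + 85 = \left(-3 - 3 \left(- \frac{1}{6 + 2}\right)\right) \left(-67\right) + 85 = \left(-3 - 3 \left(- \frac{1}{8}\right)\right) \left(-67\right) + 85 = \left(-3 - 3 \left(\left(-1\right) \frac{1}{8}\right)\right) \left(-67\right) + 85 = \left(-3 - - \frac{3}{8}\right) \left(-67\right) + 85 = \left(-3 + \frac{3}{8}\right) \left(-67\right) + 85 = \left(- \frac{21}{8}\right) \left(-67\right) + 85 = \frac{1407}{8} + 85 = \frac{2087}{8}$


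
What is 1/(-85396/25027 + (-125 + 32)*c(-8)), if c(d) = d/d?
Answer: -25027/2412907 ≈ -0.010372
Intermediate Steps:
c(d) = 1
1/(-85396/25027 + (-125 + 32)*c(-8)) = 1/(-85396/25027 + (-125 + 32)*1) = 1/(-85396*1/25027 - 93*1) = 1/(-85396/25027 - 93) = 1/(-2412907/25027) = -25027/2412907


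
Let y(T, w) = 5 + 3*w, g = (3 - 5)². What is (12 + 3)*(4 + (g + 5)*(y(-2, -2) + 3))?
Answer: 330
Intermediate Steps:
g = 4 (g = (-2)² = 4)
(12 + 3)*(4 + (g + 5)*(y(-2, -2) + 3)) = (12 + 3)*(4 + (4 + 5)*((5 + 3*(-2)) + 3)) = 15*(4 + 9*((5 - 6) + 3)) = 15*(4 + 9*(-1 + 3)) = 15*(4 + 9*2) = 15*(4 + 18) = 15*22 = 330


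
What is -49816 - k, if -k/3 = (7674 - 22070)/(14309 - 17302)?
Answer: -149056100/2993 ≈ -49802.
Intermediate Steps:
k = -43188/2993 (k = -3*(7674 - 22070)/(14309 - 17302) = -(-43188)/(-2993) = -(-43188)*(-1)/2993 = -3*14396/2993 = -43188/2993 ≈ -14.430)
-49816 - k = -49816 - 1*(-43188/2993) = -49816 + 43188/2993 = -149056100/2993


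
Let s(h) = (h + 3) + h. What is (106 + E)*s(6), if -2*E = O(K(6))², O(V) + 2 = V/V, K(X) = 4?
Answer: 3165/2 ≈ 1582.5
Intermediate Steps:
O(V) = -1 (O(V) = -2 + V/V = -2 + 1 = -1)
E = -½ (E = -½*(-1)² = -½*1 = -½ ≈ -0.50000)
s(h) = 3 + 2*h (s(h) = (3 + h) + h = 3 + 2*h)
(106 + E)*s(6) = (106 - ½)*(3 + 2*6) = 211*(3 + 12)/2 = (211/2)*15 = 3165/2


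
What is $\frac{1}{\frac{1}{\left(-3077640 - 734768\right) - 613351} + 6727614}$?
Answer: $\frac{4425759}{29774798209025} \approx 1.4864 \cdot 10^{-7}$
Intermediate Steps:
$\frac{1}{\frac{1}{\left(-3077640 - 734768\right) - 613351} + 6727614} = \frac{1}{\frac{1}{-3812408 - 613351} + 6727614} = \frac{1}{\frac{1}{-4425759} + 6727614} = \frac{1}{- \frac{1}{4425759} + 6727614} = \frac{1}{\frac{29774798209025}{4425759}} = \frac{4425759}{29774798209025}$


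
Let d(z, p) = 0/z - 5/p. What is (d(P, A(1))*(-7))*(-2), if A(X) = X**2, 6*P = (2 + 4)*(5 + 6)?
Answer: -70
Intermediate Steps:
P = 11 (P = ((2 + 4)*(5 + 6))/6 = (6*11)/6 = (1/6)*66 = 11)
d(z, p) = -5/p (d(z, p) = 0 - 5/p = -5/p)
(d(P, A(1))*(-7))*(-2) = (-5/(1**2)*(-7))*(-2) = (-5/1*(-7))*(-2) = (-5*1*(-7))*(-2) = -5*(-7)*(-2) = 35*(-2) = -70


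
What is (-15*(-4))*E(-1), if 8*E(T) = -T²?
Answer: -15/2 ≈ -7.5000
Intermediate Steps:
E(T) = -T²/8 (E(T) = (-T²)/8 = -T²/8)
(-15*(-4))*E(-1) = (-15*(-4))*(-⅛*(-1)²) = 60*(-⅛*1) = 60*(-⅛) = -15/2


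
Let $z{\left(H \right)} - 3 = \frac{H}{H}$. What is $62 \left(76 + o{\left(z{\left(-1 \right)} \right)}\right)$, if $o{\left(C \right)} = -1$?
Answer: $4650$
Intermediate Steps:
$z{\left(H \right)} = 4$ ($z{\left(H \right)} = 3 + \frac{H}{H} = 3 + 1 = 4$)
$62 \left(76 + o{\left(z{\left(-1 \right)} \right)}\right) = 62 \left(76 - 1\right) = 62 \cdot 75 = 4650$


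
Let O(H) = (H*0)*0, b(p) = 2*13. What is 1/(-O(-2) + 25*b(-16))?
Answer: 1/650 ≈ 0.0015385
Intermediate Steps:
b(p) = 26
O(H) = 0 (O(H) = 0*0 = 0)
1/(-O(-2) + 25*b(-16)) = 1/(-1*0 + 25*26) = 1/(0 + 650) = 1/650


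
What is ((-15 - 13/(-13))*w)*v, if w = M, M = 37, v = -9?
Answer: 4662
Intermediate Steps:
w = 37
((-15 - 13/(-13))*w)*v = ((-15 - 13/(-13))*37)*(-9) = ((-15 - 13*(-1)/13)*37)*(-9) = ((-15 - 1*(-1))*37)*(-9) = ((-15 + 1)*37)*(-9) = -14*37*(-9) = -518*(-9) = 4662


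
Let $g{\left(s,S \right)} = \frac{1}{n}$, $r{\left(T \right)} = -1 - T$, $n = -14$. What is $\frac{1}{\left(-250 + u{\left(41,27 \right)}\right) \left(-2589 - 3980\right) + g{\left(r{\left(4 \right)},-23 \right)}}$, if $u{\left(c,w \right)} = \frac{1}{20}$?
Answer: $\frac{140}{229869007} \approx 6.0904 \cdot 10^{-7}$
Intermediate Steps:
$u{\left(c,w \right)} = \frac{1}{20}$
$g{\left(s,S \right)} = - \frac{1}{14}$ ($g{\left(s,S \right)} = \frac{1}{-14} = - \frac{1}{14}$)
$\frac{1}{\left(-250 + u{\left(41,27 \right)}\right) \left(-2589 - 3980\right) + g{\left(r{\left(4 \right)},-23 \right)}} = \frac{1}{\left(-250 + \frac{1}{20}\right) \left(-2589 - 3980\right) - \frac{1}{14}} = \frac{1}{\left(- \frac{4999}{20}\right) \left(-6569\right) - \frac{1}{14}} = \frac{1}{\frac{32838431}{20} - \frac{1}{14}} = \frac{1}{\frac{229869007}{140}} = \frac{140}{229869007}$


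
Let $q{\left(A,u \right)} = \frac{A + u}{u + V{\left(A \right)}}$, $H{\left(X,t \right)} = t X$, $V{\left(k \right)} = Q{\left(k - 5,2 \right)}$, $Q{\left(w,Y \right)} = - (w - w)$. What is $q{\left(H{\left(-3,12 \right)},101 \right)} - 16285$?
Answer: $- \frac{1644720}{101} \approx -16284.0$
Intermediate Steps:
$Q{\left(w,Y \right)} = 0$ ($Q{\left(w,Y \right)} = \left(-1\right) 0 = 0$)
$V{\left(k \right)} = 0$
$H{\left(X,t \right)} = X t$
$q{\left(A,u \right)} = \frac{A + u}{u}$ ($q{\left(A,u \right)} = \frac{A + u}{u + 0} = \frac{A + u}{u}$)
$q{\left(H{\left(-3,12 \right)},101 \right)} - 16285 = \frac{\left(-3\right) 12 + 101}{101} - 16285 = \frac{-36 + 101}{101} - 16285 = \frac{1}{101} \cdot 65 - 16285 = \frac{65}{101} - 16285 = - \frac{1644720}{101}$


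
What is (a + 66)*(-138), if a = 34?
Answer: -13800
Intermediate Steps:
(a + 66)*(-138) = (34 + 66)*(-138) = 100*(-138) = -13800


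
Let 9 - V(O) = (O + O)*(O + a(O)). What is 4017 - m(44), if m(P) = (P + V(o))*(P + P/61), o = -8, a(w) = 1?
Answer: 405989/61 ≈ 6655.6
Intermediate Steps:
V(O) = 9 - 2*O*(1 + O) (V(O) = 9 - (O + O)*(O + 1) = 9 - 2*O*(1 + O))
m(P) = 62*P*(-103 + P)/61 (m(P) = (P + (9 - 2*(-8) - 2*(-8)**2))*(P + P/61) = (P + (9 + 16 - 2*64))*(P + P*(1/61)) = (P + (9 + 16 - 128))*(P + P/61) = (P - 103)*(62*P/61) = (-103 + P)*(62*P/61) = 62*P*(-103 + P)/61)
4017 - m(44) = 4017 - 62*44*(-103 + 44)/61 = 4017 - 62*44*(-59)/61 = 4017 - 1*(-160952/61) = 4017 + 160952/61 = 405989/61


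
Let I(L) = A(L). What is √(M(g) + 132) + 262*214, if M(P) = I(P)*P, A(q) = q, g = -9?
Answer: 56068 + √213 ≈ 56083.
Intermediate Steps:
I(L) = L
M(P) = P² (M(P) = P*P = P²)
√(M(g) + 132) + 262*214 = √((-9)² + 132) + 262*214 = √(81 + 132) + 56068 = √213 + 56068 = 56068 + √213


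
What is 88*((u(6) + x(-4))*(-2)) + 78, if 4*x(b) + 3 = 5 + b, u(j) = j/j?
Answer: -10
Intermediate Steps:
u(j) = 1
x(b) = 1/2 + b/4 (x(b) = -3/4 + (5 + b)/4 = -3/4 + (5/4 + b/4) = 1/2 + b/4)
88*((u(6) + x(-4))*(-2)) + 78 = 88*((1 + (1/2 + (1/4)*(-4)))*(-2)) + 78 = 88*((1 + (1/2 - 1))*(-2)) + 78 = 88*((1 - 1/2)*(-2)) + 78 = 88*((1/2)*(-2)) + 78 = 88*(-1) + 78 = -88 + 78 = -10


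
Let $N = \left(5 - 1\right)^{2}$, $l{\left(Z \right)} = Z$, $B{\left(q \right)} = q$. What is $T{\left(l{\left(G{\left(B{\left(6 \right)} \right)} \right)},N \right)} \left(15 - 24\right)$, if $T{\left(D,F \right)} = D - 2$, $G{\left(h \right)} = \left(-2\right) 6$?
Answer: $126$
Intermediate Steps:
$G{\left(h \right)} = -12$
$N = 16$ ($N = 4^{2} = 16$)
$T{\left(D,F \right)} = -2 + D$
$T{\left(l{\left(G{\left(B{\left(6 \right)} \right)} \right)},N \right)} \left(15 - 24\right) = \left(-2 - 12\right) \left(15 - 24\right) = \left(-14\right) \left(-9\right) = 126$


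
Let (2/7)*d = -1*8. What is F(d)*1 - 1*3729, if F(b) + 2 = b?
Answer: -3759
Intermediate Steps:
d = -28 (d = 7*(-1*8)/2 = (7/2)*(-8) = -28)
F(b) = -2 + b
F(d)*1 - 1*3729 = (-2 - 28)*1 - 1*3729 = -30*1 - 3729 = -30 - 3729 = -3759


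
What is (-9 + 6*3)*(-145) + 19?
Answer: -1286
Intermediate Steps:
(-9 + 6*3)*(-145) + 19 = (-9 + 18)*(-145) + 19 = 9*(-145) + 19 = -1305 + 19 = -1286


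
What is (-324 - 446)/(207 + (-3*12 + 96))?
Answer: -770/267 ≈ -2.8839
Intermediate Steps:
(-324 - 446)/(207 + (-3*12 + 96)) = -770/(207 + (-36 + 96)) = -770/(207 + 60) = -770/267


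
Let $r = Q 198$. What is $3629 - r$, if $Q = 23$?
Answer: $-925$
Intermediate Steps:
$r = 4554$ ($r = 23 \cdot 198 = 4554$)
$3629 - r = 3629 - 4554 = -925$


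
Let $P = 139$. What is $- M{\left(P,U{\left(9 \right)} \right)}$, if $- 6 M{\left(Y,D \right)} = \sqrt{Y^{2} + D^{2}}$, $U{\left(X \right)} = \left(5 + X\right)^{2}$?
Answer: $\frac{\sqrt{57737}}{6} \approx 40.048$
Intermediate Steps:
$M{\left(Y,D \right)} = - \frac{\sqrt{D^{2} + Y^{2}}}{6}$ ($M{\left(Y,D \right)} = - \frac{\sqrt{Y^{2} + D^{2}}}{6} = - \frac{\sqrt{D^{2} + Y^{2}}}{6}$)
$- M{\left(P,U{\left(9 \right)} \right)} = - \frac{\left(-1\right) \sqrt{\left(\left(5 + 9\right)^{2}\right)^{2} + 139^{2}}}{6} = - \frac{\left(-1\right) \sqrt{\left(14^{2}\right)^{2} + 19321}}{6} = - \frac{\left(-1\right) \sqrt{196^{2} + 19321}}{6} = - \frac{\left(-1\right) \sqrt{38416 + 19321}}{6} = - \frac{\left(-1\right) \sqrt{57737}}{6} = \frac{\sqrt{57737}}{6}$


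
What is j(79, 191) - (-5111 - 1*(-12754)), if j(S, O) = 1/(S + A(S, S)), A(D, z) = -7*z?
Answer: -3622783/474 ≈ -7643.0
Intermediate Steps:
j(S, O) = -1/(6*S) (j(S, O) = 1/(S - 7*S) = 1/(-6*S) = -1/(6*S))
j(79, 191) - (-5111 - 1*(-12754)) = -⅙/79 - (-5111 - 1*(-12754)) = -⅙*1/79 - (-5111 + 12754) = -1/474 - 1*7643 = -1/474 - 7643 = -3622783/474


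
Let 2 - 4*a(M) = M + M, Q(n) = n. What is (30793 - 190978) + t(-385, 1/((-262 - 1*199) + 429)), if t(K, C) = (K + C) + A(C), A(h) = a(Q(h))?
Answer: -10276449/64 ≈ -1.6057e+5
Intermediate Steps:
a(M) = ½ - M/2 (a(M) = ½ - (M + M)/4 = ½ - M/2)
A(h) = ½ - h/2
t(K, C) = ½ + K + C/2 (t(K, C) = (K + C) + (½ - C/2) = (C + K) + (½ - C/2) = ½ + K + C/2)
(30793 - 190978) + t(-385, 1/((-262 - 1*199) + 429)) = (30793 - 190978) + (½ - 385 + 1/(2*((-262 - 1*199) + 429))) = -160185 + (½ - 385 + 1/(2*((-262 - 199) + 429))) = -160185 + (½ - 385 + 1/(2*(-461 + 429))) = -160185 + (½ - 385 + (½)/(-32)) = -160185 + (½ - 385 + (½)*(-1/32)) = -160185 + (½ - 385 - 1/64) = -160185 - 24609/64 = -10276449/64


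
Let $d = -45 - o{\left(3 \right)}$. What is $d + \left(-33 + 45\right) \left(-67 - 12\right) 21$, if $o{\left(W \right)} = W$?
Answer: $-19956$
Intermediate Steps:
$d = -48$ ($d = -45 - 3 = -48$)
$d + \left(-33 + 45\right) \left(-67 - 12\right) 21 = -48 + \left(-33 + 45\right) \left(-67 - 12\right) 21 = -48 + 12 \left(-79\right) 21 = -48 - 19908 = -19956$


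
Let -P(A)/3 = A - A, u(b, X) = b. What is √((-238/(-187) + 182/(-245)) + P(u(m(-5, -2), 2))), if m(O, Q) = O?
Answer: 2*√19635/385 ≈ 0.72792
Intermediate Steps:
P(A) = 0 (P(A) = -3*(A - A) = -3*0 = 0)
√((-238/(-187) + 182/(-245)) + P(u(m(-5, -2), 2))) = √((-238/(-187) + 182/(-245)) + 0) = √((-238*(-1/187) + 182*(-1/245)) + 0) = √((14/11 - 26/35) + 0) = √(204/385 + 0) = √(204/385) = 2*√19635/385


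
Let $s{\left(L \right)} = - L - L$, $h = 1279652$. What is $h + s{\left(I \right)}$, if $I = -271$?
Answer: $1280194$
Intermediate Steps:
$s{\left(L \right)} = - 2 L$
$h + s{\left(I \right)} = 1279652 - -542 = 1279652 + 542 = 1280194$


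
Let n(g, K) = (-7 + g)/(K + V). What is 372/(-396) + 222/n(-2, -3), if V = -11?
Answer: 11365/33 ≈ 344.39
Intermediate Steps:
n(g, K) = (-7 + g)/(-11 + K) (n(g, K) = (-7 + g)/(K - 11) = (-7 + g)/(-11 + K))
372/(-396) + 222/n(-2, -3) = 372/(-396) + 222/(((-7 - 2)/(-11 - 3))) = 372*(-1/396) + 222/((-9/(-14))) = -31/33 + 222/((-1/14*(-9))) = -31/33 + 222/(9/14) = -31/33 + 222*(14/9) = -31/33 + 1036/3 = 11365/33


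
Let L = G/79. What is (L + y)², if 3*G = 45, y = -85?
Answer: 44890000/6241 ≈ 7192.8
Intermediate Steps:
G = 15 (G = (⅓)*45 = 15)
L = 15/79 ≈ 0.18987
(L + y)² = (15/79 - 85)² = (-6700/79)² = 44890000/6241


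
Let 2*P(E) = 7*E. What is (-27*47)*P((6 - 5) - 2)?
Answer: 8883/2 ≈ 4441.5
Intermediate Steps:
P(E) = 7*E/2 (P(E) = (7*E)/2 = 7*E/2)
(-27*47)*P((6 - 5) - 2) = (-27*47)*(7*((6 - 5) - 2)/2) = -8883*(1 - 2)/2 = -8883*(-1)/2 = -1269*(-7/2) = 8883/2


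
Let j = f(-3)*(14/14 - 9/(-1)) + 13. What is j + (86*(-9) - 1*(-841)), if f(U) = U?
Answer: 50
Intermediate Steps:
j = -17 (j = -3*(14/14 - 9/(-1)) + 13 = -3*(14*(1/14) - 9*(-1)) + 13 = -3*(1 + 9) + 13 = -3*10 + 13 = -30 + 13 = -17)
j + (86*(-9) - 1*(-841)) = -17 + (86*(-9) - 1*(-841)) = -17 + (-774 + 841) = -17 + 67 = 50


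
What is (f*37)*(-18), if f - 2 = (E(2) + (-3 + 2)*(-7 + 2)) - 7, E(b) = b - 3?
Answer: 666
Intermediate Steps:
E(b) = -3 + b
f = -1 (f = 2 + (((-3 + 2) + (-3 + 2)*(-7 + 2)) - 7) = 2 + ((-1 - 1*(-5)) - 7) = 2 + ((-1 + 5) - 7) = 2 + (4 - 7) = 2 - 3 = -1)
(f*37)*(-18) = -1*37*(-18) = -37*(-18) = 666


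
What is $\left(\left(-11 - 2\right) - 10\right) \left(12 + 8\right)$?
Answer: $-460$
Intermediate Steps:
$\left(\left(-11 - 2\right) - 10\right) \left(12 + 8\right) = \left(-13 - 10\right) 20 = \left(-23\right) 20 = -460$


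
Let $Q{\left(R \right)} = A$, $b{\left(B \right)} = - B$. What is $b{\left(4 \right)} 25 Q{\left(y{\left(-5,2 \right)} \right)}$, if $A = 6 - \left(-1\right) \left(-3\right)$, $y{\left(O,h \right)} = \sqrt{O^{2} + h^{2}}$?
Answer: $-300$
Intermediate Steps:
$A = 3$ ($A = 6 - 3 = 3$)
$Q{\left(R \right)} = 3$
$b{\left(4 \right)} 25 Q{\left(y{\left(-5,2 \right)} \right)} = \left(-1\right) 4 \cdot 25 \cdot 3 = \left(-4\right) 25 \cdot 3 = \left(-100\right) 3 = -300$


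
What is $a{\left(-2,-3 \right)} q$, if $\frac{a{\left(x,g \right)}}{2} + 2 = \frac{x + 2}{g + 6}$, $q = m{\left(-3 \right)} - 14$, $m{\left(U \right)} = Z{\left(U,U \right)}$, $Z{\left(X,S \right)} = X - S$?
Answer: $56$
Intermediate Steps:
$m{\left(U \right)} = 0$ ($m{\left(U \right)} = U - U = 0$)
$q = -14$ ($q = 0 - 14 = -14$)
$a{\left(x,g \right)} = -4 + \frac{2 \left(2 + x\right)}{6 + g}$ ($a{\left(x,g \right)} = -4 + 2 \frac{x + 2}{g + 6} = -4 + 2 \frac{2 + x}{6 + g} = -4 + \frac{2 \left(2 + x\right)}{6 + g}$)
$a{\left(-2,-3 \right)} q = \frac{2 \left(-10 - 2 - -6\right)}{6 - 3} \left(-14\right) = \frac{2 \left(-10 - 2 + 6\right)}{3} \left(-14\right) = 2 \cdot \frac{1}{3} \left(-6\right) \left(-14\right) = \left(-4\right) \left(-14\right) = 56$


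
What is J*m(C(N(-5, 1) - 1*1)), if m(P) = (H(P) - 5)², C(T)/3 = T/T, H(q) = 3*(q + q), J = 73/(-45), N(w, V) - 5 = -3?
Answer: -12337/45 ≈ -274.16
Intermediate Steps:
N(w, V) = 2 (N(w, V) = 5 - 3 = 2)
J = -73/45 (J = 73*(-1/45) = -73/45 ≈ -1.6222)
H(q) = 6*q (H(q) = 3*(2*q) = 6*q)
C(T) = 3 (C(T) = 3*(T/T) = 3*1 = 3)
m(P) = (-5 + 6*P)² (m(P) = (6*P - 5)² = (-5 + 6*P)²)
J*m(C(N(-5, 1) - 1*1)) = -73*(-5 + 6*3)²/45 = -73*(-5 + 18)²/45 = -73/45*13² = -73/45*169 = -12337/45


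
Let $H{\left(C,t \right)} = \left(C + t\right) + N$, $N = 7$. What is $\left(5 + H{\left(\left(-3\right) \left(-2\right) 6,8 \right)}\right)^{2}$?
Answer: $3136$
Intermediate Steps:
$H{\left(C,t \right)} = 7 + C + t$ ($H{\left(C,t \right)} = \left(C + t\right) + 7 = 7 + C + t$)
$\left(5 + H{\left(\left(-3\right) \left(-2\right) 6,8 \right)}\right)^{2} = \left(5 + \left(7 + \left(-3\right) \left(-2\right) 6 + 8\right)\right)^{2} = \left(5 + \left(7 + 6 \cdot 6 + 8\right)\right)^{2} = \left(5 + \left(7 + 36 + 8\right)\right)^{2} = \left(5 + 51\right)^{2} = 56^{2} = 3136$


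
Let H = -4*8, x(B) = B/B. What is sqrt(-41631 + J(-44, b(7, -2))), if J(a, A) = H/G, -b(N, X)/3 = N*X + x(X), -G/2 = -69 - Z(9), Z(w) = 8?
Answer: I*sqrt(246831431)/77 ≈ 204.04*I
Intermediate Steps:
x(B) = 1
G = 154 (G = -2*(-69 - 1*8) = -2*(-69 - 8) = -2*(-77) = 154)
H = -32
b(N, X) = -3 - 3*N*X (b(N, X) = -3*(N*X + 1) = -3*(1 + N*X) = -3 - 3*N*X)
J(a, A) = -16/77 (J(a, A) = -32/154 = -32*1/154 = -16/77)
sqrt(-41631 + J(-44, b(7, -2))) = sqrt(-41631 - 16/77) = sqrt(-3205603/77) = I*sqrt(246831431)/77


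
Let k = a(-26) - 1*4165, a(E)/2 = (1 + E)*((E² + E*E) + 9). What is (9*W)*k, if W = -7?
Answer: 4549545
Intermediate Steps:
a(E) = 2*(1 + E)*(9 + 2*E²) (a(E) = 2*((1 + E)*((E² + E*E) + 9)) = 2*((1 + E)*((E² + E²) + 9)) = 2*((1 + E)*(2*E² + 9)) = 2*((1 + E)*(9 + 2*E²)) = 2*(1 + E)*(9 + 2*E²))
k = -72215 (k = (18 + 4*(-26)² + 4*(-26)³ + 18*(-26)) - 1*4165 = (18 + 4*676 + 4*(-17576) - 468) - 4165 = (18 + 2704 - 70304 - 468) - 4165 = -68050 - 4165 = -72215)
(9*W)*k = (9*(-7))*(-72215) = -63*(-72215) = 4549545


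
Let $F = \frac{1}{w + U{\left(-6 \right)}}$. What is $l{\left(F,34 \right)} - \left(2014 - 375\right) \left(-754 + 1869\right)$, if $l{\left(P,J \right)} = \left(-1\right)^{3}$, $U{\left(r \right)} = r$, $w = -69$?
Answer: $-1827486$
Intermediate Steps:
$F = - \frac{1}{75}$ ($F = \frac{1}{-69 - 6} = \frac{1}{-75} = - \frac{1}{75} \approx -0.013333$)
$l{\left(P,J \right)} = -1$
$l{\left(F,34 \right)} - \left(2014 - 375\right) \left(-754 + 1869\right) = -1 - \left(2014 - 375\right) \left(-754 + 1869\right) = -1 - 1639 \cdot 1115 = -1 - 1827485 = -1827486$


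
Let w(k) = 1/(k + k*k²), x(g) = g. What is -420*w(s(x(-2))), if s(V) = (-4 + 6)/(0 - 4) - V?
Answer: -1120/13 ≈ -86.154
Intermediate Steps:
s(V) = -½ - V (s(V) = 2/(-4) - V = 2*(-¼) - V = -½ - V)
w(k) = 1/(k + k³)
-420*w(s(x(-2))) = -420/((-½ - 1*(-2)) + (-½ - 1*(-2))³) = -420/((-½ + 2) + (-½ + 2)³) = -420/(3/2 + (3/2)³) = -420/(3/2 + 27/8) = -420/39/8 = -420*8/39 = -1120/13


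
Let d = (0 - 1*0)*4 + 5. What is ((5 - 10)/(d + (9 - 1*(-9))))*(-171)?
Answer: 855/23 ≈ 37.174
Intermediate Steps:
d = 5 (d = (0 + 0)*4 + 5 = 0*4 + 5 = 0 + 5 = 5)
((5 - 10)/(d + (9 - 1*(-9))))*(-171) = ((5 - 10)/(5 + (9 - 1*(-9))))*(-171) = -5/(5 + (9 + 9))*(-171) = -5/(5 + 18)*(-171) = -5/23*(-171) = 855/23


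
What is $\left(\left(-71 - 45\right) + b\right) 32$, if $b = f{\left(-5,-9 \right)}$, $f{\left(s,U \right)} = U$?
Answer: $-4000$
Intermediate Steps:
$b = -9$
$\left(\left(-71 - 45\right) + b\right) 32 = \left(\left(-71 - 45\right) - 9\right) 32 = \left(-116 - 9\right) 32 = \left(-125\right) 32 = -4000$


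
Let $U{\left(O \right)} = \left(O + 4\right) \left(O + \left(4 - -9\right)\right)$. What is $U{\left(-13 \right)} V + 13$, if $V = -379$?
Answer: $13$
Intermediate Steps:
$U{\left(O \right)} = \left(4 + O\right) \left(13 + O\right)$ ($U{\left(O \right)} = \left(4 + O\right) \left(O + \left(4 + 9\right)\right) = \left(4 + O\right) \left(O + 13\right) = \left(4 + O\right) \left(13 + O\right)$)
$U{\left(-13 \right)} V + 13 = \left(52 + \left(-13\right)^{2} + 17 \left(-13\right)\right) \left(-379\right) + 13 = \left(52 + 169 - 221\right) \left(-379\right) + 13 = 0 \left(-379\right) + 13 = 0 + 13 = 13$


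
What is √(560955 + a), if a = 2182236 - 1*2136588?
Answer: √606603 ≈ 778.85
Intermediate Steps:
a = 45648 (a = 2182236 - 2136588 = 45648)
√(560955 + a) = √(560955 + 45648) = √606603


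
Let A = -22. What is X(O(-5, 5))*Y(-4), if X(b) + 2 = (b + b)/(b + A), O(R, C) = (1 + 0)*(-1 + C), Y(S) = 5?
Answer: -110/9 ≈ -12.222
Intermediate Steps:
O(R, C) = -1 + C (O(R, C) = 1*(-1 + C) = -1 + C)
X(b) = -2 + 2*b/(-22 + b) (X(b) = -2 + (b + b)/(b - 22) = -2 + (2*b)/(-22 + b) = -2 + 2*b/(-22 + b))
X(O(-5, 5))*Y(-4) = (44/(-22 + (-1 + 5)))*5 = (44/(-22 + 4))*5 = (44/(-18))*5 = (44*(-1/18))*5 = -22/9*5 = -110/9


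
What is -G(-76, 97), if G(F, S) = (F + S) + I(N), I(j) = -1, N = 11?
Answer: -20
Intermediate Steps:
G(F, S) = -1 + F + S (G(F, S) = (F + S) - 1 = -1 + F + S)
-G(-76, 97) = -(-1 - 76 + 97) = -1*20 = -20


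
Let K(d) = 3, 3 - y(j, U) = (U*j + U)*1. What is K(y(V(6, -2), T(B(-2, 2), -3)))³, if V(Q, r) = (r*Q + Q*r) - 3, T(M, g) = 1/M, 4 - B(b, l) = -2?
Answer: 27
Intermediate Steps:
B(b, l) = 6 (B(b, l) = 4 - 1*(-2) = 4 + 2 = 6)
V(Q, r) = -3 + 2*Q*r (V(Q, r) = (Q*r + Q*r) - 3 = 2*Q*r - 3 = -3 + 2*Q*r)
y(j, U) = 3 - U - U*j (y(j, U) = 3 - (U*j + U) = 3 - (U + U*j) = 3 + (-U - U*j) = 3 - U - U*j)
K(y(V(6, -2), T(B(-2, 2), -3)))³ = 3³ = 27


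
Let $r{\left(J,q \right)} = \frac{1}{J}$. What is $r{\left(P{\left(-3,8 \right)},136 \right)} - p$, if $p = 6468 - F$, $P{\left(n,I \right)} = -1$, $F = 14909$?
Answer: $8440$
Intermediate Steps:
$p = -8441$ ($p = 6468 - 14909 = -8441$)
$r{\left(P{\left(-3,8 \right)},136 \right)} - p = \frac{1}{-1} - -8441 = -1 + 8441 = 8440$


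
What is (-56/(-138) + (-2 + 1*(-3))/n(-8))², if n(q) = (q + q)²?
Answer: 46553329/312016896 ≈ 0.14920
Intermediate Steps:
n(q) = 4*q² (n(q) = (2*q)² = 4*q²)
(-56/(-138) + (-2 + 1*(-3))/n(-8))² = (-56/(-138) + (-2 + 1*(-3))/((4*(-8)²)))² = (-56*(-1/138) + (-2 - 3)/((4*64)))² = (28/69 - 5/256)² = (6823/17664)² = 46553329/312016896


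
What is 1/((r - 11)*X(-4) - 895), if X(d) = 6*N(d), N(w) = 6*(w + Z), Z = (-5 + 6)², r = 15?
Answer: -1/1327 ≈ -0.00075358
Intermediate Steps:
Z = 1 (Z = 1² = 1)
N(w) = 6 + 6*w (N(w) = 6*(w + 1) = 6*(1 + w) = 6 + 6*w)
X(d) = 36 + 36*d (X(d) = 6*(6 + 6*d) = 36 + 36*d)
1/((r - 11)*X(-4) - 895) = 1/((15 - 11)*(36 + 36*(-4)) - 895) = 1/(4*(36 - 144) - 895) = 1/(4*(-108) - 895) = 1/(-432 - 895) = 1/(-1327) = -1/1327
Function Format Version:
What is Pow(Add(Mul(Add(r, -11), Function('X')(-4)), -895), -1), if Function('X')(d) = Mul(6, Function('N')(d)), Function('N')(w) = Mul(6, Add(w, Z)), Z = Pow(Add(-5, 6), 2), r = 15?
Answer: Rational(-1, 1327) ≈ -0.00075358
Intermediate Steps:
Z = 1 (Z = Pow(1, 2) = 1)
Function('N')(w) = Add(6, Mul(6, w)) (Function('N')(w) = Mul(6, Add(w, 1)) = Mul(6, Add(1, w)) = Add(6, Mul(6, w)))
Function('X')(d) = Add(36, Mul(36, d)) (Function('X')(d) = Mul(6, Add(6, Mul(6, d))) = Add(36, Mul(36, d)))
Pow(Add(Mul(Add(r, -11), Function('X')(-4)), -895), -1) = Pow(Add(Mul(Add(15, -11), Add(36, Mul(36, -4))), -895), -1) = Pow(Add(Mul(4, Add(36, -144)), -895), -1) = Pow(Add(Mul(4, -108), -895), -1) = Pow(Add(-432, -895), -1) = Pow(-1327, -1) = Rational(-1, 1327)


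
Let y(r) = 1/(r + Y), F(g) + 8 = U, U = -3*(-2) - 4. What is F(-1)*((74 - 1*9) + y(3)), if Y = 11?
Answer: -2733/7 ≈ -390.43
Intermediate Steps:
U = 2 (U = 6 - 4 = 2)
F(g) = -6 (F(g) = -8 + 2 = -6)
y(r) = 1/(11 + r) (y(r) = 1/(r + 11) = 1/(11 + r))
F(-1)*((74 - 1*9) + y(3)) = -6*((74 - 1*9) + 1/(11 + 3)) = -6*((74 - 9) + 1/14) = -6*(65 + 1/14) = -6*911/14 = -2733/7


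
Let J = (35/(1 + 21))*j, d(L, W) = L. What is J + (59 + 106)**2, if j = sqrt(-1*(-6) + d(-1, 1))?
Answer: 27225 + 35*sqrt(5)/22 ≈ 27229.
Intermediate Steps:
j = sqrt(5) (j = sqrt(-1*(-6) - 1) = sqrt(6 - 1) = sqrt(5) ≈ 2.2361)
J = 35*sqrt(5)/22 (J = (35/(1 + 21))*sqrt(5) = (35/22)*sqrt(5) = (35*(1/22))*sqrt(5) = 35*sqrt(5)/22 ≈ 3.5574)
J + (59 + 106)**2 = 35*sqrt(5)/22 + (59 + 106)**2 = 35*sqrt(5)/22 + 165**2 = 35*sqrt(5)/22 + 27225 = 27225 + 35*sqrt(5)/22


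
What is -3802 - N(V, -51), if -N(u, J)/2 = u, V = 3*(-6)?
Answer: -3838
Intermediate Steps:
V = -18
N(u, J) = -2*u
-3802 - N(V, -51) = -3802 - (-2)*(-18) = -3802 - 1*36 = -3802 - 36 = -3838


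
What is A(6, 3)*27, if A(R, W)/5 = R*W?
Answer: 2430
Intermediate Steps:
A(R, W) = 5*R*W (A(R, W) = 5*(R*W) = 5*R*W)
A(6, 3)*27 = (5*6*3)*27 = 90*27 = 2430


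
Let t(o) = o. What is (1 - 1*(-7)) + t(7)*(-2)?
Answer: -6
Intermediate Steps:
(1 - 1*(-7)) + t(7)*(-2) = (1 - 1*(-7)) + 7*(-2) = (1 + 7) - 14 = 8 - 14 = -6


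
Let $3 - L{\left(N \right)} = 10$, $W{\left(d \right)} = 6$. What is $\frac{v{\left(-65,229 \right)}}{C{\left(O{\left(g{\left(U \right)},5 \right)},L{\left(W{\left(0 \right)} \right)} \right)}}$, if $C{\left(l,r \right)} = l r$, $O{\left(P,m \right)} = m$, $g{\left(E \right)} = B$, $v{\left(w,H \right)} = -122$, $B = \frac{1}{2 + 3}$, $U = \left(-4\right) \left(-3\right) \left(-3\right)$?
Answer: $\frac{122}{35} \approx 3.4857$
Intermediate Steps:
$U = -36$ ($U = 12 \left(-3\right) = -36$)
$B = \frac{1}{5} \approx 0.2$
$g{\left(E \right)} = \frac{1}{5}$
$L{\left(N \right)} = -7$ ($L{\left(N \right)} = 3 - 10 = -7$)
$\frac{v{\left(-65,229 \right)}}{C{\left(O{\left(g{\left(U \right)},5 \right)},L{\left(W{\left(0 \right)} \right)} \right)}} = - \frac{122}{5 \left(-7\right)} = - \frac{122}{-35} = \left(-122\right) \left(- \frac{1}{35}\right) = \frac{122}{35}$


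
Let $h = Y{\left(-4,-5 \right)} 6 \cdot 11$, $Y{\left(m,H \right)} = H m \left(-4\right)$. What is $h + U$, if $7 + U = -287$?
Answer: $-5574$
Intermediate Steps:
$Y{\left(m,H \right)} = - 4 H m$
$U = -294$ ($U = -7 - 287 = -294$)
$h = -5280$ ($h = \left(-4\right) \left(-5\right) \left(-4\right) 6 \cdot 11 = \left(-80\right) 6 \cdot 11 = \left(-480\right) 11 = -5280$)
$h + U = -5280 - 294 = -5574$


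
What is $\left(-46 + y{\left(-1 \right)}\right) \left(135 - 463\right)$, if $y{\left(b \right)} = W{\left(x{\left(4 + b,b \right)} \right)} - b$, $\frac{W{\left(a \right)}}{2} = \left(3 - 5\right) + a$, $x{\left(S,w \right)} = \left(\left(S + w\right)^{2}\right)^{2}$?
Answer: $5576$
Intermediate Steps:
$x{\left(S,w \right)} = \left(S + w\right)^{4}$
$W{\left(a \right)} = -4 + 2 a$ ($W{\left(a \right)} = 2 \left(\left(3 - 5\right) + a\right) = 2 \left(-2 + a\right) = -4 + 2 a$)
$y{\left(b \right)} = -4 - b + 2 \left(4 + 2 b\right)^{4}$ ($y{\left(b \right)} = \left(-4 + 2 \left(\left(4 + b\right) + b\right)^{4}\right) - b = \left(-4 + 2 \left(4 + 2 b\right)^{4}\right) - b = -4 - b + 2 \left(4 + 2 b\right)^{4}$)
$\left(-46 + y{\left(-1 \right)}\right) \left(135 - 463\right) = \left(-46 - \left(3 - 32 \left(2 - 1\right)^{4}\right)\right) \left(135 - 463\right) = \left(-46 + \left(-4 + 1 + 32 \cdot 1^{4}\right)\right) \left(-328\right) = \left(-46 + \left(-4 + 1 + 32 \cdot 1\right)\right) \left(-328\right) = \left(-46 + \left(-4 + 1 + 32\right)\right) \left(-328\right) = \left(-46 + 29\right) \left(-328\right) = \left(-17\right) \left(-328\right) = 5576$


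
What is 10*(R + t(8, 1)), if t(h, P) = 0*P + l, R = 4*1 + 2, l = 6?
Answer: 120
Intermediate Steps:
R = 6 (R = 4 + 2 = 6)
t(h, P) = 6 (t(h, P) = 0*P + 6 = 0 + 6 = 6)
10*(R + t(8, 1)) = 10*(6 + 6) = 10*12 = 120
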